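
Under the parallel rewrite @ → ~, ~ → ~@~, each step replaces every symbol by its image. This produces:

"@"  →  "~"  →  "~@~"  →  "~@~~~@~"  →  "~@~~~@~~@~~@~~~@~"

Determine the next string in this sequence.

Applying the rule to each of the 17 symbols of ~@~~~@~~@~~@~~~@~ gives the pieces ~@~ ~ ~@~ ~@~ ~@~ ~ ~@~ ~@~ ~ ~@~ ~@~ ~ ~@~ ~@~ ~@~ ~ ~@~, which concatenate to the answer.

~@~~~@~~@~~@~~~@~~@~~~@~~@~~~@~~@~~@~~~@~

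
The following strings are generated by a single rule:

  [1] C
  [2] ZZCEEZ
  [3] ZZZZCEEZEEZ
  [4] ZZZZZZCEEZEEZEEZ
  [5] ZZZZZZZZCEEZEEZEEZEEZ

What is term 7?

Each term wraps the previous one in ZZ on the left and EEZ on the right.
From ZZZZZZZZCEEZEEZEEZEEZ, 2 further steps: ZZZZZZZZCEEZEEZEEZEEZ → ZZZZZZZZZZCEEZEEZEEZEEZEEZ → (answer).

ZZZZZZZZZZZZCEEZEEZEEZEEZEEZEEZ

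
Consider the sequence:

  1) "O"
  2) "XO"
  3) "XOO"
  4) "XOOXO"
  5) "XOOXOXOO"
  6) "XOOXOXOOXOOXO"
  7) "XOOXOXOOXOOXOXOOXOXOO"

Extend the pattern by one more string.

Each term (from the third on) is the previous term followed by the one before it: term 3 = XO·O = XOO.
The next term joins XOOXOXOOXOOXOXOOXOXOO and XOOXOXOOXOOXO.

XOOXOXOOXOOXOXOOXOXOOXOOXOXOOXOOXO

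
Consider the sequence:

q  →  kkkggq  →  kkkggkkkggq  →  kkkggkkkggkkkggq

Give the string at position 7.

kkkggkkkggkkkggkkkggkkkggkkkggq

Every step adds kkkgg at the front: s(k+1) = kkkgg·s(k).
From kkkggkkkggkkkggq, 3 further steps: kkkggkkkggkkkggq → kkkggkkkggkkkggkkkggq → kkkggkkkggkkkggkkkggkkkggq → (answer).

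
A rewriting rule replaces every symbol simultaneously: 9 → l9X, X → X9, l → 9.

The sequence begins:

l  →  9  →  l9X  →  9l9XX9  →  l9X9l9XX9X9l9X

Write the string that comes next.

φ(l9X9l9XX9X9l9X) expands symbol-by-symbol to 9 l9X X9 l9X 9 l9X X9 X9 l9X X9 l9X 9 l9X X9; joining the 14 pieces gives the next term.

9l9XX9l9X9l9XX9X9l9XX9l9X9l9XX9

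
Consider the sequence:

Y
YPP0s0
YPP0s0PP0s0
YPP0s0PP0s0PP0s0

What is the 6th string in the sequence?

Every step adds PP0s0 to the end: s(k+1) = s(k)·PP0s0.
From YPP0s0PP0s0PP0s0, 2 further steps: YPP0s0PP0s0PP0s0 → YPP0s0PP0s0PP0s0PP0s0 → (answer).

YPP0s0PP0s0PP0s0PP0s0PP0s0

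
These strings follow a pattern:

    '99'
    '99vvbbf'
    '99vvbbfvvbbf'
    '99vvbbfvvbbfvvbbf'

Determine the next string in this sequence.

99vvbbfvvbbfvvbbfvvbbf

Each term is the previous one with vvbbf appended.
So the next term is 99vvbbfvvbbfvvbbf·vvbbf.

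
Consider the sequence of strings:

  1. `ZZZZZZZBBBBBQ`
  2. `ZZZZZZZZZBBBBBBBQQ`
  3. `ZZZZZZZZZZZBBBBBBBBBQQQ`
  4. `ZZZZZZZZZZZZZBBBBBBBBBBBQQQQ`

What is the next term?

ZZZZZZZZZZZZZZZBBBBBBBBBBBBBQQQQQ

Term n consists of 2n+3 Z's, followed by 2n+1 B's, followed by n-1 Q's, where the shown terms are n = 2, 3, 4, 5.
For the next term, n = 6, so the run lengths are 15, 13, 5.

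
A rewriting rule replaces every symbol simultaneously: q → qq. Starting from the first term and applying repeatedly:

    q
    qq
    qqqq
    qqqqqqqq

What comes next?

Apply φ to qqqqqqqq symbol by symbol: q→qq, q→qq, q→qq, q→qq, q→qq, q→qq, q→qq, q→qq; joined: qq qq qq qq qq qq qq qq.

qqqqqqqqqqqqqqqq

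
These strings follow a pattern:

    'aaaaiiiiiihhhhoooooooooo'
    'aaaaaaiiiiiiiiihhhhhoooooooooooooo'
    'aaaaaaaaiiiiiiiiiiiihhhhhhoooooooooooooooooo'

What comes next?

aaaaaaaaaaiiiiiiiiiiiiiiihhhhhhhoooooooooooooooooooooo

Each string has the form a^{2n} i^{3n} h^{n+2} o^{4n+2}, where the shown terms are n = 2, 3, 4.
Setting n = 5 gives 10, 15, 7, 22 characters in each block.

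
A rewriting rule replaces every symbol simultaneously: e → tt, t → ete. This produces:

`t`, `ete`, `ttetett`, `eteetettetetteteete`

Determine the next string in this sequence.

ttetettttetetteteetettetetteteetettetettttetett

Replace each of the 19 characters of eteetettetetteteete in place — tt ete tt tt ete tt ete ete tt ete tt ete ete tt ete tt tt ete tt — and concatenate.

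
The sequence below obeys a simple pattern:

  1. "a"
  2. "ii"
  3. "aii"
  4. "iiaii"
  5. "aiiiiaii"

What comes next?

iiaiiaiiiiaii

Each term (from the third on) is the two preceding terms concatenated in order: term 3 = a·ii = aii.
So term 6 is iiaii·aiiiiaii.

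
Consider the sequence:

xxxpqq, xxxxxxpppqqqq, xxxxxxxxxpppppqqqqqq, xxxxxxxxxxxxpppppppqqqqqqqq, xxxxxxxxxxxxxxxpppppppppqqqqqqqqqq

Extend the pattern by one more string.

xxxxxxxxxxxxxxxxxxpppppppppppqqqqqqqqqqqq

The n-th term is 3n x's then 2n-1 p's then 2n q's (n = 1, 2, …).
For the next term, n = 6, so the run lengths are 18, 11, 12.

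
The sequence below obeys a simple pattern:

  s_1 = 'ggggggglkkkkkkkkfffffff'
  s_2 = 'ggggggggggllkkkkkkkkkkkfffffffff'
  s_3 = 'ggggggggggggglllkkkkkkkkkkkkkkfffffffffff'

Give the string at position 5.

The n-th term is 3n-2 g's then n-2 l's then 3n-1 k's then 2n+1 f's, where the shown terms are n = 3, 4, 5.
For term 5, n = 7, so the run lengths are 19, 5, 20, 15.

ggggggggggggggggggglllllkkkkkkkkkkkkkkkkkkkkfffffffffffffff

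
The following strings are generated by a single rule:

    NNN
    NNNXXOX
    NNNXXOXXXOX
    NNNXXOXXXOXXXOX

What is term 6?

Each term is the previous one with XXOX appended.
From NNNXXOXXXOXXXOX, 2 further steps: NNNXXOXXXOXXXOX → NNNXXOXXXOXXXOXXXOX → (answer).

NNNXXOXXXOXXXOXXXOXXXOX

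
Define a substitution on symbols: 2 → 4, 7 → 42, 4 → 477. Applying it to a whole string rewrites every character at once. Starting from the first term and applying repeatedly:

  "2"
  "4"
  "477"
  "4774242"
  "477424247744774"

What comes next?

Rewriting the 15 symbols of 477424247744774 one by one yields 477 42 42 477 4 477 4 477 42 42 477 477 42 42 477; concatenated:

47742424774477447742424774774242477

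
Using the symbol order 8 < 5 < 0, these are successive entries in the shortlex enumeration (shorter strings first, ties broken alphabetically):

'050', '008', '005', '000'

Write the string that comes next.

8888

After 000 the length-3 strings are exhausted; the first length-4 string is 4 copies of 8.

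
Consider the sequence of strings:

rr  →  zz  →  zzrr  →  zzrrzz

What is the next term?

zzrrzzzzrr

From term 3 onward, concatenate the last term with the second-to-last: zz·rr = zzrr, zzrr·zz = zzrrzz, …
Continuing: zzrrzz · zzrr gives term 5.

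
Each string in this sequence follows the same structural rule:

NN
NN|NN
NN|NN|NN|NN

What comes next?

Each string is two copies of the previous one joined by '|'.
So the next term is two copies of NN|NN|NN|NN with '|' between the halves.

NN|NN|NN|NN|NN|NN|NN|NN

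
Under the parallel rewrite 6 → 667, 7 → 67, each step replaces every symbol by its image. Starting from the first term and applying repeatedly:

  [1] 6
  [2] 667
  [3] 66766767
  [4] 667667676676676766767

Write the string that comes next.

6676676766766767667676676676766766767667676676676766767

Replace each of the 21 characters of 667667676676676766767 in place — 667 667 67 667 667 67 667 67 667 667 67 667 667 67 667 67 667 667 67 667 67 — and concatenate.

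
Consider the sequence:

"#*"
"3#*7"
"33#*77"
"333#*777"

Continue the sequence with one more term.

3333#*7777

Each term wraps the previous one in 3 on the left and 7 on the right.
One more step from 333#*777 gives the answer.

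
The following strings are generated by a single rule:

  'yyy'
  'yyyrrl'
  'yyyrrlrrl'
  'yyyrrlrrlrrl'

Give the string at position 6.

Each term is the previous one with rrl appended.
From yyyrrlrrlrrl, 2 further steps: yyyrrlrrlrrl → yyyrrlrrlrrlrrl → (answer).

yyyrrlrrlrrlrrlrrl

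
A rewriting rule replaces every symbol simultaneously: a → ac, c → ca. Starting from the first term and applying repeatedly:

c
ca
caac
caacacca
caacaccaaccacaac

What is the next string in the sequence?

caacaccaaccacaacaccacaaccaacacca

Replace each of the 16 characters of caacaccaaccacaac in place — ca ac ac ca ac ca ca ac ac ca ca ac ca ac ac ca — and concatenate.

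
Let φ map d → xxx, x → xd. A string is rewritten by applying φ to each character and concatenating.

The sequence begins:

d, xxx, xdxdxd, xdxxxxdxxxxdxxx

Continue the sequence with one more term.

xdxxxxdxdxdxdxxxxdxdxdxdxxxxdxdxd

Replace each of the 15 characters of xdxxxxdxxxxdxxx in place — xd xxx xd xd xd xd xxx xd xd xd xd xxx xd xd xd — and concatenate.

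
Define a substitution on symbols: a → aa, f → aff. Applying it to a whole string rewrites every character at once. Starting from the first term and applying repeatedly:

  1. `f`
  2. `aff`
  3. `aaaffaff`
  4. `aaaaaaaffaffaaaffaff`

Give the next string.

Rewriting the 20 symbols of aaaaaaaffaffaaaffaff one by one yields aa aa aa aa aa aa aa aff aff aa aff aff aa aa aa aff aff aa aff aff; concatenated:

aaaaaaaaaaaaaaaffaffaaaffaffaaaaaaaffaffaaaffaff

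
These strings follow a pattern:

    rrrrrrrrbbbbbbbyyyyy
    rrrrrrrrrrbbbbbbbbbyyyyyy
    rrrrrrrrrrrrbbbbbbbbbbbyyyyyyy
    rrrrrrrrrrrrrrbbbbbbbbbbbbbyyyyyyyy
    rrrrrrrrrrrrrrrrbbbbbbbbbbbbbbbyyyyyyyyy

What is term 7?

rrrrrrrrrrrrrrrrrrrrbbbbbbbbbbbbbbbbbbbyyyyyyyyyyy

Reading off run lengths: r runs 8, 10, 12, 14, 16; b runs 7, 9, 11, 13, 15; y runs 5, 6, 7, 8, 9 — each is linear in n, where the shown terms are n = 3, 4, 5, 6, 7.
At n = 9 the blocks have lengths 20, 19, 11.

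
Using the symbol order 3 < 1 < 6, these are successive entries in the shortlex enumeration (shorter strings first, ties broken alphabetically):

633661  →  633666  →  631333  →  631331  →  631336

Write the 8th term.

Advancing 3 positions from 631336 through 631336 → 631313 → 631311 reaches term 8.

631316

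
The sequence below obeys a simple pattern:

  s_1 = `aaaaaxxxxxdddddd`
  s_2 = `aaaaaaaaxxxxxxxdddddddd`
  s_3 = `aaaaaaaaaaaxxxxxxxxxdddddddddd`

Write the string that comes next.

aaaaaaaaaaaaaaxxxxxxxxxxxdddddddddddd

The n-th term is 3n-1 a's then 2n+1 x's then 2n+2 d's, where the shown terms are n = 2, 3, 4.
Setting n = 5 gives 14, 11, 12 characters in each block.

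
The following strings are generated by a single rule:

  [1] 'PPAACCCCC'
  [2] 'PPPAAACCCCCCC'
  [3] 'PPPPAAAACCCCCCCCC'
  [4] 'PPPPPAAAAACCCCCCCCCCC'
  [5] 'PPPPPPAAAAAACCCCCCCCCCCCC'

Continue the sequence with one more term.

PPPPPPPAAAAAAACCCCCCCCCCCCCCC

Term n consists of n P's, followed by n A's, followed by 2n+1 C's, where the shown terms are n = 2, 3, 4, 5, 6.
For the next term, n = 7, so the run lengths are 7, 7, 15.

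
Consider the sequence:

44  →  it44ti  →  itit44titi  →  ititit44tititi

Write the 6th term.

ititititit44tititititi

Every step adds it to the front and ti to the end of the previous string.
From ititit44tititi, 2 further steps: ititit44tititi → itititit44titititi → (answer).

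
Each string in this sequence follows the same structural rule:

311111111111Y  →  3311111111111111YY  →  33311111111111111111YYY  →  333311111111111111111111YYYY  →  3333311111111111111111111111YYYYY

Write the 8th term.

3333333311111111111111111111111111111111YYYYYYYY

Each string has the form 3^{n-2} 1^{3n+2} Y^{n-2}, where the shown terms are n = 3, 4, 5, 6, 7.
Setting n = 10 gives 8, 32, 8 characters in each block.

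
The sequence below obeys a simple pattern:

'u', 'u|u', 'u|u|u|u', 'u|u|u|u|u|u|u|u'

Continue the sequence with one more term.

u|u|u|u|u|u|u|u|u|u|u|u|u|u|u|u

Each string is two copies of the previous one joined by '|'.
So the next term is two copies of u|u|u|u|u|u|u|u with '|' between the halves.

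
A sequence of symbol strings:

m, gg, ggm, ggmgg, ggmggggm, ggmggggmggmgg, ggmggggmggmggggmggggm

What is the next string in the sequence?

This is a Fibonacci-style word recurrence s(k) = s(k−1)·s(k−2): e.g. gg·m = ggm.
Continuing: ggmggggmggmggggmggggm · ggmggggmggmgg gives term 8.

ggmggggmggmggggmggggmggmggggmggmgg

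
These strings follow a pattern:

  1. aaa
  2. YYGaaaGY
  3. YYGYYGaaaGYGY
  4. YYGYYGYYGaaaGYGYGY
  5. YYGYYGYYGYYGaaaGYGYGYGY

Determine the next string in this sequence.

Each term wraps the previous one in YYG on the left and GY on the right.
Applying this once more to YYGYYGYYGYYGaaaGYGYGYGY:

YYGYYGYYGYYGYYGaaaGYGYGYGYGY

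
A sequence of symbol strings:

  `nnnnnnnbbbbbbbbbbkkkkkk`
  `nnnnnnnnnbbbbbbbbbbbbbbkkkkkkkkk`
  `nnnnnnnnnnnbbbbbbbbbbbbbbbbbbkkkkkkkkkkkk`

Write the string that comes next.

Term n consists of 2n+3 n's, followed by 4n+2 b's, followed by 3n k's, where the shown terms are n = 2, 3, 4.
For the next term, n = 5, so the run lengths are 13, 22, 15.

nnnnnnnnnnnnnbbbbbbbbbbbbbbbbbbbbbbkkkkkkkkkkkkkkk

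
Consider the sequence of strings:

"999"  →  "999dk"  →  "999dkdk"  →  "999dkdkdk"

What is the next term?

The strings grow by a fixed suffix dk each time.
Applying this once more to 999dkdkdk:

999dkdkdkdk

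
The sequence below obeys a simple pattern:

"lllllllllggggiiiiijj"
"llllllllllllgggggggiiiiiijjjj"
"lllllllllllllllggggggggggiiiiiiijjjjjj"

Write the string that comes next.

llllllllllllllllllgggggggggggggiiiiiiiijjjjjjjj

Reading off run lengths: l runs 9, 12, 15; g runs 4, 7, 10; i runs 5, 6, 7; j runs 2, 4, 6 — each is linear in n, where the shown terms are n = 2, 3, 4.
At n = 5 the blocks have lengths 18, 13, 8, 8.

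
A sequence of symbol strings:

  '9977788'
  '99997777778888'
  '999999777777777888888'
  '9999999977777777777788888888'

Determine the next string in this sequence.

99999999997777777777777778888888888

The n-th term is 2n 9's then 3n 7's then 2n 8's (n = 1, 2, …).
At n = 5 the blocks have lengths 10, 15, 10.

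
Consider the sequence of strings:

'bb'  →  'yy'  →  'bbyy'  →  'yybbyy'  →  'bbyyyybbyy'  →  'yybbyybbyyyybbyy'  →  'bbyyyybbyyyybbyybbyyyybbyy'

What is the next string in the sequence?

yybbyybbyyyybbyybbyyyybbyyyybbyybbyyyybbyy

Each term (from the third on) is the two preceding terms concatenated in order: term 3 = bb·yy = bbyy.
Continuing: yybbyybbyyyybbyy · bbyyyybbyyyybbyybbyyyybbyy gives term 8.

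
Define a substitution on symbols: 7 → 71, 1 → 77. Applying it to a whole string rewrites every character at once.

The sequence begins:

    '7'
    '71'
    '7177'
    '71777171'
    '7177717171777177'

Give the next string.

71777171717771777177717171777171

Applying the rule to each of the 16 symbols of 7177717171777177 gives the pieces 71 77 71 71 71 77 71 77 71 77 71 71 71 77 71 71, which concatenate to the answer.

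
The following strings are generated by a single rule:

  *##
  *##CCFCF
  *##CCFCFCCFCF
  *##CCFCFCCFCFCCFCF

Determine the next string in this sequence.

Every step adds CCFCF to the end: s(k+1) = s(k)·CCFCF.
So the next term is *##CCFCFCCFCFCCFCF·CCFCF.

*##CCFCFCCFCFCCFCFCCFCF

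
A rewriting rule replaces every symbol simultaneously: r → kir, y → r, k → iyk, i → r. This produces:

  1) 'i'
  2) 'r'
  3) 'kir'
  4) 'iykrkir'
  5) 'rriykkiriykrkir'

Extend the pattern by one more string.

kirkirrriykiykrkirrriykkiriykrkir

φ(rriykkiriykrkir) expands symbol-by-symbol to kir kir r r iyk iyk r kir r r iyk kir iyk r kir; joining the 15 pieces gives the next term.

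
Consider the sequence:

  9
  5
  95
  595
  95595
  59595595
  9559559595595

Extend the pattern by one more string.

595955959559559595595

This is a Fibonacci-style word recurrence s(k) = s(k−2)·s(k−1): e.g. 9·5 = 95.
Continuing: 59595595 · 9559559595595 gives term 8.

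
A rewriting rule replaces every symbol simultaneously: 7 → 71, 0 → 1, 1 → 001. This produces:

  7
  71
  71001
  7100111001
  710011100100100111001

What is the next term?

710011100100100111001110011100100100111001

Applying the rule to each of the 21 symbols of 710011100100100111001 gives the pieces 71 001 1 1 001 001 001 1 1 001 1 1 001 1 1 001 001 001 1 1 001, which concatenate to the answer.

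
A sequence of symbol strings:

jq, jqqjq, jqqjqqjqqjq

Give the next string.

Each string is two copies of the previous one joined by 'q'.
Doubling jqqjqqjqqjq with 'q' between the halves:

jqqjqqjqqjqqjqqjqqjqqjq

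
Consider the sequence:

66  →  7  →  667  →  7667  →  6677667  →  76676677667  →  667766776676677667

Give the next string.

This is a Fibonacci-style word recurrence s(k) = s(k−2)·s(k−1): e.g. 66·7 = 667.
Continuing: 76676677667 · 667766776676677667 gives term 8.

76676677667667766776676677667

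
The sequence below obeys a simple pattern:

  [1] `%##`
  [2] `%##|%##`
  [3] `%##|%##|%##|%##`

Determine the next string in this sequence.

%##|%##|%##|%##|%##|%##|%##|%##

Every step duplicates the string with '|' between the halves.
So the next term is two copies of %##|%##|%##|%## with '|' between the halves.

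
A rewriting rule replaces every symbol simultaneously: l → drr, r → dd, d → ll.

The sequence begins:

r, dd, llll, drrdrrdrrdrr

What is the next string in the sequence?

Expanding drrdrrdrrdrr: d→ll, r→dd, r→dd, d→ll, r→dd, r→dd, d→ll, r→dd, r→dd, d→ll, r→dd, r→dd. Concatenated: ll dd dd ll dd dd ll dd dd ll dd dd.

llddddllddddllddddlldddd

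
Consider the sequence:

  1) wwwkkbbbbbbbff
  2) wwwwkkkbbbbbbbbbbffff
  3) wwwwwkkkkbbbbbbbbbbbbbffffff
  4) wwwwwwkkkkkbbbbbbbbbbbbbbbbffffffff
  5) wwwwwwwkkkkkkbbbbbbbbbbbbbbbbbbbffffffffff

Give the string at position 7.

Reading off run lengths: w runs 3, 4, 5, 6, 7; k runs 2, 3, 4, 5, 6; b runs 7, 10, 13, 16, 19; f runs 2, 4, 6, 8, 10 — each is linear in n, where the shown terms are n = 2, 3, 4, 5, 6.
At n = 8 the blocks have lengths 9, 8, 25, 14.

wwwwwwwwwkkkkkkkkbbbbbbbbbbbbbbbbbbbbbbbbbffffffffffffff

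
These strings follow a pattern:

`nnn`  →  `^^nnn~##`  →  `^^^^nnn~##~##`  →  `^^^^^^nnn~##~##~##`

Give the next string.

Every step adds ^^ to the front and ~## to the end of the previous string.
So the next term is ^^·^^^^^^nnn~##~##~##·~##.

^^^^^^^^nnn~##~##~##~##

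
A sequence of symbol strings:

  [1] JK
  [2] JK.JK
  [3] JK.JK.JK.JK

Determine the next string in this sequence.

Every step duplicates the string with '.' between the halves.
Doubling JK.JK.JK.JK with '.' between the halves:

JK.JK.JK.JK.JK.JK.JK.JK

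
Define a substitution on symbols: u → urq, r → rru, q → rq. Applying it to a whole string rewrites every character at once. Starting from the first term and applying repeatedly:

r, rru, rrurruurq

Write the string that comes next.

Rewriting each symbol of rrurruurq: r→rru, r→rru, u→urq, r→rru, r→rru, u→urq, u→urq, r→rru, q→rq, which concatenates to rru rru urq rru rru urq urq rru rq.

rrurruurqrrurruurqurqrrurq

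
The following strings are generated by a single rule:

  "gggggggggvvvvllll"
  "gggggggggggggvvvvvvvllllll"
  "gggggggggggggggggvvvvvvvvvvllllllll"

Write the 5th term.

gggggggggggggggggggggggggvvvvvvvvvvvvvvvvllllllllllll

Each string has the form g^{4n+1} v^{3n-2} l^{2n}, where the shown terms are n = 2, 3, 4.
Setting n = 6 gives 25, 16, 12 characters in each block.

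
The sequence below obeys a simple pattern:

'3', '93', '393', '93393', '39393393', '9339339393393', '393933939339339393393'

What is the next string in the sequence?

From term 3 onward, concatenate the second-to-last term with the last: 3·93 = 393, 93·393 = 93393, …
The next term joins 9339339393393 and 393933939339339393393.

9339339393393393933939339339393393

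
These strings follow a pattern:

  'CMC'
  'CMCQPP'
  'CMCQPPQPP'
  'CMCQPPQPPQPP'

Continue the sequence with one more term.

CMCQPPQPPQPPQPP

The strings grow by a fixed suffix QPP each time.
So the next term is CMCQPPQPPQPP·QPP.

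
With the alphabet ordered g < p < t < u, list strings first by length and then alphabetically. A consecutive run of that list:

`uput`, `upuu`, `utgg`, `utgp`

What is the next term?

utgt

The successor of utgp increments the rightmost position that isn't already u and resets every position after it to g.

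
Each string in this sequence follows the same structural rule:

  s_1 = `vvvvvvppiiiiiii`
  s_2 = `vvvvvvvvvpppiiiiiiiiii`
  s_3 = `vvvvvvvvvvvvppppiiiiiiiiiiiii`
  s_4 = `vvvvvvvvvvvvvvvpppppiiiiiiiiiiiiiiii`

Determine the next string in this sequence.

vvvvvvvvvvvvvvvvvvppppppiiiiiiiiiiiiiiiiiii

Term n consists of 3n v's, followed by n p's, followed by 3n+1 i's, where the shown terms are n = 2, 3, 4, 5.
For the next term, n = 6, so the run lengths are 18, 6, 19.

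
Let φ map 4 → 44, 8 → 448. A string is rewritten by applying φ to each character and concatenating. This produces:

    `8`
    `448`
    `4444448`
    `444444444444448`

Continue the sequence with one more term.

Replace each of the 15 characters of 444444444444448 in place — 44 44 44 44 44 44 44 44 44 44 44 44 44 44 448 — and concatenate.

4444444444444444444444444444448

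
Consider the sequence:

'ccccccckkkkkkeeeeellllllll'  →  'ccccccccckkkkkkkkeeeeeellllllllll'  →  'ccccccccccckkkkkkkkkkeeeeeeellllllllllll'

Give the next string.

ccccccccccccckkkkkkkkkkkkeeeeeeeellllllllllllll

Each string has the form c^{2n+1} k^{2n} e^{n+2} l^{2n+2}, where the shown terms are n = 3, 4, 5.
For the next term, n = 6, so the run lengths are 13, 12, 8, 14.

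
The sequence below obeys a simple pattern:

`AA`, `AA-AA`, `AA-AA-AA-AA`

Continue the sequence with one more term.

Each string is two copies of the previous one joined by '-'.
Doubling AA-AA-AA-AA with '-' between the halves:

AA-AA-AA-AA-AA-AA-AA-AA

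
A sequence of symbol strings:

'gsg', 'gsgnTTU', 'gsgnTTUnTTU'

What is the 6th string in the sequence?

gsgnTTUnTTUnTTUnTTUnTTU

Each term is the previous one with nTTU appended.
From gsgnTTUnTTU, 3 further steps: gsgnTTUnTTU → gsgnTTUnTTUnTTU → gsgnTTUnTTUnTTUnTTU → (answer).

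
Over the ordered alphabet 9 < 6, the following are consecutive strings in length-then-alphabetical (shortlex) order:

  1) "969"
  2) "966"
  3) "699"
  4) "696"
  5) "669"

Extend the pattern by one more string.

666

Find the rightmost character of 669 below 6, bump it to the next letter, and reset everything to its right to 9.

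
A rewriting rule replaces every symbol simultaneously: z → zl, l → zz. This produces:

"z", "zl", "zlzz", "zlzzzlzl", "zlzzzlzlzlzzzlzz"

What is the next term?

zlzzzlzlzlzzzlzzzlzzzlzlzlzzzlzl

Replace each of the 16 characters of zlzzzlzlzlzzzlzz in place — zl zz zl zl zl zz zl zz zl zz zl zl zl zz zl zl — and concatenate.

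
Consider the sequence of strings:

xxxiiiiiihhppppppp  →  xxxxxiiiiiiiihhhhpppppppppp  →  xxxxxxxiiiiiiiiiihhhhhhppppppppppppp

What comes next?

The n-th term is 2n-1 x's then 2n+2 i's then 2n-2 h's then 3n+1 p's, where the shown terms are n = 2, 3, 4.
At n = 5 the blocks have lengths 9, 12, 8, 16.

xxxxxxxxxiiiiiiiiiiiihhhhhhhhpppppppppppppppp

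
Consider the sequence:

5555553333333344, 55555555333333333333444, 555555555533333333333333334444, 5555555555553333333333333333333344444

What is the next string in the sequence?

55555555555555333333333333333333333333444444

Term n consists of 2n+2 5's, followed by 4n 3's, followed by n 4's, where the shown terms are n = 2, 3, 4, 5.
At n = 6 the blocks have lengths 14, 24, 6.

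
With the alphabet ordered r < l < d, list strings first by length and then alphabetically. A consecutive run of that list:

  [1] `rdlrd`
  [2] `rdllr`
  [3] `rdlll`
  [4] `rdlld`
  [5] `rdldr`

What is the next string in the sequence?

Treat rdldr as a base-3 numeral over the given alphabet and add one, carrying through any trailing d's.

rdldl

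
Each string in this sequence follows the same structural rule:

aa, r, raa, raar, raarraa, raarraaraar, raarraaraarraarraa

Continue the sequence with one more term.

raarraaraarraarraaraarraaraar

This is a Fibonacci-style word recurrence s(k) = s(k−1)·s(k−2): e.g. r·aa = raa.
So term 8 is raarraaraarraarraa·raarraaraar.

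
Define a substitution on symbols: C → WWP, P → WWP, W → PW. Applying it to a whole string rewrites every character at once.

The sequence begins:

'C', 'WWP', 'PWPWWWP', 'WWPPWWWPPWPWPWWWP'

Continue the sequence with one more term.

PWPWWWPWWPPWPWPWWWPWWPPWWWPPWWWPPWPWPWWWP

φ(WWPPWWWPPWPWPWWWP) expands symbol-by-symbol to PW PW WWP WWP PW PW PW WWP WWP PW WWP PW WWP PW PW PW WWP; joining the 17 pieces gives the next term.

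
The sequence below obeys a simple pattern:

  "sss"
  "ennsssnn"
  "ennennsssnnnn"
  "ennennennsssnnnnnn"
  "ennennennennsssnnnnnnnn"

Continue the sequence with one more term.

Each term wraps the previous one in enn on the left and nn on the right.
So the next term is enn·ennennennennsssnnnnnnnn·nn.

ennennennennennsssnnnnnnnnnn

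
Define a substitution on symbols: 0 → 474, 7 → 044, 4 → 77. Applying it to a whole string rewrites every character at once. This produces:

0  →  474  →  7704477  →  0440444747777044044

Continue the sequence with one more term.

47477774747777770447704404404404447477774747777

Applying the rule to each of the 19 symbols of 0440444747777044044 gives the pieces 474 77 77 474 77 77 77 044 77 044 044 044 044 474 77 77 474 77 77, which concatenate to the answer.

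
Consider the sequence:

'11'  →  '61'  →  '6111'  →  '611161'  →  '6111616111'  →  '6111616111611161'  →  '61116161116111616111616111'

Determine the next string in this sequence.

611161611161116161116161116111616111611161

Each term (from the third on) is the previous term followed by the one before it: term 3 = 61·11 = 6111.
Continuing: 61116161116111616111616111 · 6111616111611161 gives term 8.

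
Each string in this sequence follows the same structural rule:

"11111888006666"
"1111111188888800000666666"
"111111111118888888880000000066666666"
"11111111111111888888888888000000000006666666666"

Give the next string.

Term n consists of 3n+2 1's, followed by 3n 8's, followed by 3n-1 0's, followed by 2n+2 6's (n = 1, 2, …).
At n = 5 the blocks have lengths 17, 15, 14, 12.

1111111111111111188888888888888800000000000000666666666666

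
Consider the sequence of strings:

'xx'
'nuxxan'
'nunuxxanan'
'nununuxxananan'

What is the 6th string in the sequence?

nununununuxxananananan

Each term wraps the previous one in nu on the left and an on the right.
From nununuxxananan, 2 further steps: nununuxxananan → nunununuxxanananan → (answer).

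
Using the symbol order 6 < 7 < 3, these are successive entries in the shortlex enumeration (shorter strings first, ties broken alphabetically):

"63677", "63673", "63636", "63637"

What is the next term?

63633

Find the rightmost character of 63637 below 3, bump it to the next letter, and reset everything to its right to 6.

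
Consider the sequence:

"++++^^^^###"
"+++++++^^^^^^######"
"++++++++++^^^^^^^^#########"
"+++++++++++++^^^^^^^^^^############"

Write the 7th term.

The n-th term is 3n+1 +'s then 2n+2 ^'s then 3n #'s (n = 1, 2, …).
Setting n = 7 gives 22, 16, 21 characters in each block.

++++++++++++++++++++++^^^^^^^^^^^^^^^^#####################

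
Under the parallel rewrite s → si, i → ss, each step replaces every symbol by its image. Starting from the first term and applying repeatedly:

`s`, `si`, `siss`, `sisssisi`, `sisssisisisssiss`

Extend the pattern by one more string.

φ(sisssisisisssiss) expands symbol-by-symbol to si ss si si si ss si ss si ss si si si ss si si; joining the 16 pieces gives the next term.

sisssisisisssisssisssisisisssisi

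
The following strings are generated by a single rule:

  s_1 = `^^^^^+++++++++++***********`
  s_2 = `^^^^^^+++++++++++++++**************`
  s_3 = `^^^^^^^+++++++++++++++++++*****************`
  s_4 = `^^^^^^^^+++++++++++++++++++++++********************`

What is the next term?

^^^^^^^^^+++++++++++++++++++++++++++***********************

Reading off run lengths: ^ runs 5, 6, 7, 8; + runs 11, 15, 19, 23; * runs 11, 14, 17, 20 — each is linear in n, where the shown terms are n = 3, 4, 5, 6.
Setting n = 7 gives 9, 27, 23 characters in each block.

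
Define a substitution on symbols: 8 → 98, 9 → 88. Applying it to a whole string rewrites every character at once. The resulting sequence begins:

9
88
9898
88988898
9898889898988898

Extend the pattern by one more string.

Rewriting the 16 symbols of 9898889898988898 one by one yields 88 98 88 98 98 98 88 98 88 98 88 98 98 98 88 98; concatenated:

88988898989888988898889898988898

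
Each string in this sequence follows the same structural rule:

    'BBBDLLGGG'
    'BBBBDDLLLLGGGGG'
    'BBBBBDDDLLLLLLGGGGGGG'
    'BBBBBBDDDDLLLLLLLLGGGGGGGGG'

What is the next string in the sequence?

BBBBBBBDDDDDLLLLLLLLLLGGGGGGGGGGG

The n-th term is n+2 B's then n D's then 2n L's then 2n+1 G's (n = 1, 2, …).
At n = 5 the blocks have lengths 7, 5, 10, 11.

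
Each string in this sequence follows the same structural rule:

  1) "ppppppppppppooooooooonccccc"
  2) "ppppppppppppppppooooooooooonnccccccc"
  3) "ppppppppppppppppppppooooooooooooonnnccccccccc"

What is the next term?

ppppppppppppppppppppppppooooooooooooooonnnnccccccccccc

Each string has the form p^{4n} o^{2n+3} n^{n-2} c^{2n-1}, where the shown terms are n = 3, 4, 5.
Setting n = 6 gives 24, 15, 4, 11 characters in each block.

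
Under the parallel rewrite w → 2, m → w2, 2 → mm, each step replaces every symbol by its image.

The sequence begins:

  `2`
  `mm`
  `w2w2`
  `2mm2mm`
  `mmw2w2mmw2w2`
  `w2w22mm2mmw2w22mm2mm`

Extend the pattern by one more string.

Rewriting the 20 symbols of w2w22mm2mmw2w22mm2mm one by one yields 2 mm 2 mm mm w2 w2 mm w2 w2 2 mm 2 mm mm w2 w2 mm w2 w2; concatenated:

2mm2mmmmw2w2mmw2w22mm2mmmmw2w2mmw2w2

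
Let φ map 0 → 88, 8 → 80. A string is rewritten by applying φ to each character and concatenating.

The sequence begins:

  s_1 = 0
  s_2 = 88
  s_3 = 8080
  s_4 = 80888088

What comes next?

Rewriting each symbol of 80888088: 8→80, 0→88, 8→80, 8→80, 8→80, 0→88, 8→80, 8→80, which concatenates to 80 88 80 80 80 88 80 80.

8088808080888080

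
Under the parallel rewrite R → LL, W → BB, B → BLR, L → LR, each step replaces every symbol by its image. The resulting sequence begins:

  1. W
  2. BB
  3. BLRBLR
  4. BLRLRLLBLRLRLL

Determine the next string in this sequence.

Rewriting the 14 symbols of BLRLRLLBLRLRLL one by one yields BLR LR LL LR LL LR LR BLR LR LL LR LL LR LR; concatenated:

BLRLRLLLRLLLRLRBLRLRLLLRLLLRLR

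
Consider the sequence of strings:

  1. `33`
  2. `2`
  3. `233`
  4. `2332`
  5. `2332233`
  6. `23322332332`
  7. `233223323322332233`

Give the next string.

23322332332233223323322332332

From term 3 onward, concatenate the last term with the second-to-last: 2·33 = 233, 233·2 = 2332, …
The next term joins 233223323322332233 and 23322332332.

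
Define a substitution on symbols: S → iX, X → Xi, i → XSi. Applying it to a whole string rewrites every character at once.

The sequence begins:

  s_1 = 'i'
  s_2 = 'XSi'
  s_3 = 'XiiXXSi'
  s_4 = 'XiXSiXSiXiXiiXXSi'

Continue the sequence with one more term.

Rewriting the 17 symbols of XiXSiXSiXiXiiXXSi one by one yields Xi XSi Xi iX XSi Xi iX XSi Xi XSi Xi XSi XSi Xi Xi iX XSi; concatenated:

XiXSiXiiXXSiXiiXXSiXiXSiXiXSiXSiXiXiiXXSi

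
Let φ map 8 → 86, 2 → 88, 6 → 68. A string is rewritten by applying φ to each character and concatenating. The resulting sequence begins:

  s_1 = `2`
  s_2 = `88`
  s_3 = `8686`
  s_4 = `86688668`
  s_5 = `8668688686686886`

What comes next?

86686886688686688668688668868668

φ(8668688686686886) expands symbol-by-symbol to 86 68 68 86 68 86 86 68 86 68 68 86 68 86 86 68; joining the 16 pieces gives the next term.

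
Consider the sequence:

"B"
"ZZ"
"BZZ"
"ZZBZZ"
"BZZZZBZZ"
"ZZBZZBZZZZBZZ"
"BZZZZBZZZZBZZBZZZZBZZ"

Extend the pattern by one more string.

ZZBZZBZZZZBZZBZZZZBZZZZBZZBZZZZBZZ

This is a Fibonacci-style word recurrence s(k) = s(k−2)·s(k−1): e.g. B·ZZ = BZZ.
Continuing: ZZBZZBZZZZBZZ · BZZZZBZZZZBZZBZZZZBZZ gives term 8.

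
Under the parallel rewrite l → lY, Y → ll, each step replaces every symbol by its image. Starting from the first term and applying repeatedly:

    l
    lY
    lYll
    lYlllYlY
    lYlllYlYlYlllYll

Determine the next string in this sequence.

Applying the rule to each of the 16 symbols of lYlllYlYlYlllYll gives the pieces lY ll lY lY lY ll lY ll lY ll lY lY lY ll lY lY, which concatenate to the answer.

lYlllYlYlYlllYlllYlllYlYlYlllYlY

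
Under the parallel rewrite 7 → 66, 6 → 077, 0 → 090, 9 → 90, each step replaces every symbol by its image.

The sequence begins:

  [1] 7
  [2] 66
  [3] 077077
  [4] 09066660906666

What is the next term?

0909009007707707707709090090077077077077

Applying the rule to each of the 14 symbols of 09066660906666 gives the pieces 090 90 090 077 077 077 077 090 90 090 077 077 077 077, which concatenate to the answer.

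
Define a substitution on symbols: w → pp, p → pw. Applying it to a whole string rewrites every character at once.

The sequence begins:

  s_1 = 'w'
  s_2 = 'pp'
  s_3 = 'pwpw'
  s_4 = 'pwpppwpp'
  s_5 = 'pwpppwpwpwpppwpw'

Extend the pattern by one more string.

pwpppwpwpwpppwpppwpppwpwpwpppwpp

Applying the rule to each of the 16 symbols of pwpppwpwpwpppwpw gives the pieces pw pp pw pw pw pp pw pp pw pp pw pw pw pp pw pp, which concatenate to the answer.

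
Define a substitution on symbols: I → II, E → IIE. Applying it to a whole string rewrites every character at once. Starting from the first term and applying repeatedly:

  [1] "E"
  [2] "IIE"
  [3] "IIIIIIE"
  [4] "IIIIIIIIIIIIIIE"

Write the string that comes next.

φ(IIIIIIIIIIIIIIE) expands symbol-by-symbol to II II II II II II II II II II II II II II IIE; joining the 15 pieces gives the next term.

IIIIIIIIIIIIIIIIIIIIIIIIIIIIIIE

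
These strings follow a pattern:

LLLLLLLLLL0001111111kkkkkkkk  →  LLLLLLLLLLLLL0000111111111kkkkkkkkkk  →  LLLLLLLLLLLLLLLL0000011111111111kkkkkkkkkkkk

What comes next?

LLLLLLLLLLLLLLLLLLL0000001111111111111kkkkkkkkkkkkkk

Each string has the form L^{3n+1} 0^{n} 1^{2n+1} k^{2n+2}, where the shown terms are n = 3, 4, 5.
Setting n = 6 gives 19, 6, 13, 14 characters in each block.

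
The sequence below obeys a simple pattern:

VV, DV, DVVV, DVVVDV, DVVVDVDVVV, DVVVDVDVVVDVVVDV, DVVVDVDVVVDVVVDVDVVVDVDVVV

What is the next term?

From term 3 onward, concatenate the last term with the second-to-last: DV·VV = DVVV, DVVV·DV = DVVVDV, …
Continuing: DVVVDVDVVVDVVVDVDVVVDVDVVV · DVVVDVDVVVDVVVDV gives term 8.

DVVVDVDVVVDVVVDVDVVVDVDVVVDVVVDVDVVVDVVVDV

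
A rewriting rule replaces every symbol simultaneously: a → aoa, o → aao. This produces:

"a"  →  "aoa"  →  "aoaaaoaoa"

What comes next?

aoaaaoaoaaoaaoaaaoaoaaaoaoa

Expanding aoaaaoaoa: a→aoa, o→aao, a→aoa, a→aoa, a→aoa, o→aao, a→aoa, o→aao, a→aoa. Concatenated: aoa aao aoa aoa aoa aao aoa aao aoa.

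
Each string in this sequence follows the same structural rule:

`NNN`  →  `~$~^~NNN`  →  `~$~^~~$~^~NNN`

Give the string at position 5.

The strings grow by a fixed prefix ~$~^~ each time.
From ~$~^~~$~^~NNN, 2 further steps: ~$~^~~$~^~NNN → ~$~^~~$~^~~$~^~NNN → (answer).

~$~^~~$~^~~$~^~~$~^~NNN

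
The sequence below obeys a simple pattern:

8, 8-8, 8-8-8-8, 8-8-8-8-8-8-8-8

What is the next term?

8-8-8-8-8-8-8-8-8-8-8-8-8-8-8-8

Each string is two copies of the previous one joined by '-'.
So the next term is two copies of 8-8-8-8-8-8-8-8 with '-' between the halves.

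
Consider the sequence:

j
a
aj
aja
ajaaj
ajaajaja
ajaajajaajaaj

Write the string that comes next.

Each term (from the third on) is the previous term followed by the one before it: term 3 = a·j = aj.
Continuing: ajaajajaajaaj · ajaajaja gives term 8.

ajaajajaajaajajaajaja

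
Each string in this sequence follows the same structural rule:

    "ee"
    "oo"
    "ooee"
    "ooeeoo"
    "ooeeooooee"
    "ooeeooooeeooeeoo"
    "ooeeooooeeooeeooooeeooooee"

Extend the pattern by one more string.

ooeeooooeeooeeooooeeooooeeooeeooooeeooeeoo

From term 3 onward, concatenate the last term with the second-to-last: oo·ee = ooee, ooee·oo = ooeeoo, …
So term 8 is ooeeooooeeooeeooooeeooooee·ooeeooooeeooeeoo.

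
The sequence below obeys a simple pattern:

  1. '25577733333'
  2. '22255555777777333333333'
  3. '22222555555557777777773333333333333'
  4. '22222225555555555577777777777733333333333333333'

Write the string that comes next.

Each string has the form 2^{2n-1} 5^{3n-1} 7^{3n} 3^{4n+1} (n = 1, 2, …).
For the next term, n = 5, so the run lengths are 9, 14, 15, 21.

22222222255555555555555777777777777777333333333333333333333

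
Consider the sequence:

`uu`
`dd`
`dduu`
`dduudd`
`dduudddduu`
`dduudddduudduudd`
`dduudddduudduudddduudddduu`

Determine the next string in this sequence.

Each term (from the third on) is the previous term followed by the one before it: term 3 = dd·uu = dduu.
Continuing: dduudddduudduudddduudddduu · dduudddduudduudd gives term 8.

dduudddduudduudddduudddduudduudddduudduudd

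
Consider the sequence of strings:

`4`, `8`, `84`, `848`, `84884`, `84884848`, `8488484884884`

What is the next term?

This is a Fibonacci-style word recurrence s(k) = s(k−1)·s(k−2): e.g. 8·4 = 84.
So term 8 is 8488484884884·84884848.

848848488488484884848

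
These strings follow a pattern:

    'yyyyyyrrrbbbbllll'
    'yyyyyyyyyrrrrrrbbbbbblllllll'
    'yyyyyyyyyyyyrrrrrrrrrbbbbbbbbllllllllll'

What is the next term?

Term n consists of 3n+3 y's, followed by 3n r's, followed by 2n+2 b's, followed by 3n+1 l's (n = 1, 2, …).
For the next term, n = 4, so the run lengths are 15, 12, 10, 13.

yyyyyyyyyyyyyyyrrrrrrrrrrrrbbbbbbbbbblllllllllllll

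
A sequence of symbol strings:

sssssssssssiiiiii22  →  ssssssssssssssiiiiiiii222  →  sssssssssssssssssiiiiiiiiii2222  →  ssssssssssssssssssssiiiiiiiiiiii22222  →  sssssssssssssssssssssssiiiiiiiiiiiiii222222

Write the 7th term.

Term n consists of 3n+2 s's, followed by 2n i's, followed by n-1 2's, where the shown terms are n = 3, 4, 5, 6, 7.
For term 7, n = 9, so the run lengths are 29, 18, 8.

sssssssssssssssssssssssssssssiiiiiiiiiiiiiiiiii22222222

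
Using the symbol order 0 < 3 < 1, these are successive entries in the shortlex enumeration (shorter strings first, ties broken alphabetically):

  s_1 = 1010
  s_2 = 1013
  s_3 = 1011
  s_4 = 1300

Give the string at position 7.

Continuing the enumeration 3 steps past 1300: 1300 → 1303 → 1301 → (answer).

1330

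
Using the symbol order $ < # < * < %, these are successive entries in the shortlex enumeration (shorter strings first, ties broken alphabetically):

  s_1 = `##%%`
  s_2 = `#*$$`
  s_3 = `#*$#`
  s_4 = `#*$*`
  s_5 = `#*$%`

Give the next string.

#*#$

Find the rightmost character of #*$% below %, bump it to the next letter, and reset everything to its right to $.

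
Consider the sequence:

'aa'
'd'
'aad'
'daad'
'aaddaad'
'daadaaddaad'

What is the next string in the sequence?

aaddaaddaadaaddaad

This is a Fibonacci-style word recurrence s(k) = s(k−2)·s(k−1): e.g. aa·d = aad.
So term 7 is aaddaad·daadaaddaad.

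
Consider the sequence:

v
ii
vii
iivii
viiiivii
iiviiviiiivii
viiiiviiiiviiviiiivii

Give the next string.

This is a Fibonacci-style word recurrence s(k) = s(k−2)·s(k−1): e.g. v·ii = vii.
Continuing: iiviiviiiivii · viiiiviiiiviiviiiivii gives term 8.

iiviiviiiiviiviiiiviiiiviiviiiivii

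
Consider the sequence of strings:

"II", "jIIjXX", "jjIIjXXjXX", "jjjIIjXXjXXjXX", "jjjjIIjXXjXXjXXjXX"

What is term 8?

jjjjjjjIIjXXjXXjXXjXXjXXjXXjXX

Every step adds j to the front and jXX to the end of the previous string.
From jjjjIIjXXjXXjXXjXX, 3 further steps: jjjjIIjXXjXXjXXjXX → jjjjjIIjXXjXXjXXjXXjXX → jjjjjjIIjXXjXXjXXjXXjXXjXX → (answer).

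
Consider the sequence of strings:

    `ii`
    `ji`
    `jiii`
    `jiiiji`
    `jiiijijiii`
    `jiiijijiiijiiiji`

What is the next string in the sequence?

jiiijijiiijiiijijiiijijiii

Each term (from the third on) is the previous term followed by the one before it: term 3 = ji·ii = jiii.
Continuing: jiiijijiiijiiiji · jiiijijiii gives term 7.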